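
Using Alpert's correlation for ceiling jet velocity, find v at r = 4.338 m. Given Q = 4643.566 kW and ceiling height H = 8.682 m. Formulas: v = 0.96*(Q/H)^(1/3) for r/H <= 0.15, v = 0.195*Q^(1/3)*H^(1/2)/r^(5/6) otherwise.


r/H = 4.338 / 8.682 = 0.49965
r/H > 0.15, so v = 0.195*Q^(1/3)*H^(1/2)/r^(5/6)
Q^(1/3) = 16.683
H^(1/2) = 2.9465
r^(5/6) = 3.3968
v = 0.195 * 16.683 * 2.9465 / 3.3968 = 2.8220 m/s

2.8220 m/s


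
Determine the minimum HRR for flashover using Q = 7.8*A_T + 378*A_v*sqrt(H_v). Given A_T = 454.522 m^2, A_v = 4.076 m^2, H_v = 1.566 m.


7.8*A_T = 3545.3
sqrt(H_v) = 1.2514
378*A_v*sqrt(H_v) = 1928.1
Q = 3545.3 + 1928.1 = 5473.3 kW

5473.3 kW


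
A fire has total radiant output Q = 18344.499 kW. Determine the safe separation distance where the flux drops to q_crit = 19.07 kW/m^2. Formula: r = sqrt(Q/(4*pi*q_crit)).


4*pi*q_crit = 239.64
Q/(4*pi*q_crit) = 76.550
r = sqrt(76.550) = 8.7493 m

8.7493 m


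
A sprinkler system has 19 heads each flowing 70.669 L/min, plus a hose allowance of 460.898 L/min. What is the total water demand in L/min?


Sprinkler demand = 19 * 70.669 = 1342.711 L/min
Total = 1342.711 + 460.898 = 1803.609 L/min

1803.609 L/min


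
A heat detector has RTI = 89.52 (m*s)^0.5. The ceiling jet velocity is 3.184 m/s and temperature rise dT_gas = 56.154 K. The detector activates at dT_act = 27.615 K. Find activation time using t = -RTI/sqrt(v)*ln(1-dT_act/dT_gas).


dT_act/dT_gas = 0.49177
ln(1 - 0.49177) = -0.67683
t = -89.52 / sqrt(3.184) * -0.67683 = 33.956 s

33.956 s


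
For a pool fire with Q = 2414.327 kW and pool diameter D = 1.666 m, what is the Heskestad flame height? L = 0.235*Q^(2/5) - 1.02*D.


Q^(2/5) = 22.549
0.235 * Q^(2/5) = 5.2989
1.02 * D = 1.6993
L = 3.5996 m

3.5996 m


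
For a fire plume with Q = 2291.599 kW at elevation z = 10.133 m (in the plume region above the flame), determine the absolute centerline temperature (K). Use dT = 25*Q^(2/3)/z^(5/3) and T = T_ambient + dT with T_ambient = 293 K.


Q^(2/3) = 173.82
z^(5/3) = 47.449
dT = 25 * 173.82 / 47.449 = 91.580 K
T = 293 + 91.580 = 384.58 K

384.58 K


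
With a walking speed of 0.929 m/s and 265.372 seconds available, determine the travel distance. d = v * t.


d = 0.929 * 265.372 = 246.53 m

246.53 m


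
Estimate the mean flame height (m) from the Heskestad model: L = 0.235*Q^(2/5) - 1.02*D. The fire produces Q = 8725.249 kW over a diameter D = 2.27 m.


Q^(2/5) = 37.697
0.235 * Q^(2/5) = 8.8589
1.02 * D = 2.3154
L = 6.5435 m

6.5435 m


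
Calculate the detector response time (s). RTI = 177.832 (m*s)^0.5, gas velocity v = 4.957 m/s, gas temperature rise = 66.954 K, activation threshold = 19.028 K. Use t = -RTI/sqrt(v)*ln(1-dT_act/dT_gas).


dT_act/dT_gas = 0.28420
ln(1 - 0.28420) = -0.33435
t = -177.832 / sqrt(4.957) * -0.33435 = 26.705 s

26.705 s


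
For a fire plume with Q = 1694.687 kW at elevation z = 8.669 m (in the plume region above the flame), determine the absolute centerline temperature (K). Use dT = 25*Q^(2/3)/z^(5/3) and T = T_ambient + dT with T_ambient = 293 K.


Q^(2/3) = 142.14
z^(5/3) = 36.583
dT = 25 * 142.14 / 36.583 = 97.137 K
T = 293 + 97.137 = 390.14 K

390.14 K


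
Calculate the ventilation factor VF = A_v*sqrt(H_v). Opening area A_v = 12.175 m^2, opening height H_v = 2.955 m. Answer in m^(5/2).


sqrt(H_v) = 1.7190
VF = 12.175 * 1.7190 = 20.929 m^(5/2)

20.929 m^(5/2)


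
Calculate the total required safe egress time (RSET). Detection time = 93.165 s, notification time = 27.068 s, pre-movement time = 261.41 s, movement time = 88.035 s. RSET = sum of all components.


Total = 93.165 + 27.068 + 261.41 + 88.035 = 469.678 s

469.678 s


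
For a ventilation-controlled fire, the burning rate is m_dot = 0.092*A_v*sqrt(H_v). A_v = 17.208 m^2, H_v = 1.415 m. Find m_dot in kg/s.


sqrt(H_v) = 1.1895
m_dot = 0.092 * 17.208 * 1.1895 = 1.8832 kg/s

1.8832 kg/s


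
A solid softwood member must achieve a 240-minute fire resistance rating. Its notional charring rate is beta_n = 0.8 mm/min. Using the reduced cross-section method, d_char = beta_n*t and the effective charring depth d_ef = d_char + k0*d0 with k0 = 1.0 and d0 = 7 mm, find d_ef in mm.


d_char = 0.8 * 240 = 192 mm
d_ef = 192 + 1.0*7 = 199 mm

199 mm


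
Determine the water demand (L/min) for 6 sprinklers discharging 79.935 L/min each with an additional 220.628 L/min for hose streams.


Sprinkler demand = 6 * 79.935 = 479.61 L/min
Total = 479.61 + 220.628 = 700.238 L/min

700.238 L/min


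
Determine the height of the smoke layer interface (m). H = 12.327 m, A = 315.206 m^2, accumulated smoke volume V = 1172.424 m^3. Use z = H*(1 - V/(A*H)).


V/(A*H) = 0.30174
1 - 0.30174 = 0.69826
z = 12.327 * 0.69826 = 8.6075 m

8.6075 m


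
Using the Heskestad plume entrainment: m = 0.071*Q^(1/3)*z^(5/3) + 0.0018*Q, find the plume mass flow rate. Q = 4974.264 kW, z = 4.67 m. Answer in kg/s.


Q^(1/3) = 17.070
z^(5/3) = 13.048
First term = 0.071 * 17.070 * 13.048 = 15.814
Second term = 0.0018 * 4974.264 = 8.9537
m = 24.767 kg/s

24.767 kg/s


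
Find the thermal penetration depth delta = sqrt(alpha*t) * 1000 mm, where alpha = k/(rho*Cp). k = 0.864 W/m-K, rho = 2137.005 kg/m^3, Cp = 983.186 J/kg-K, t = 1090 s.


alpha = 0.864 / (2137.005 * 983.186) = 4.1122e-07 m^2/s
alpha * t = 0.00044823
delta = sqrt(0.00044823) * 1000 = 21.171 mm

21.171 mm


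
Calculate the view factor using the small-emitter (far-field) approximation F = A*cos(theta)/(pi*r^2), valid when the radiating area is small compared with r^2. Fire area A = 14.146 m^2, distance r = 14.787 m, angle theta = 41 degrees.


cos(41 deg) = 0.75471
pi*r^2 = 686.93
F = 14.146 * 0.75471 / 686.93 = 0.015542

0.015542


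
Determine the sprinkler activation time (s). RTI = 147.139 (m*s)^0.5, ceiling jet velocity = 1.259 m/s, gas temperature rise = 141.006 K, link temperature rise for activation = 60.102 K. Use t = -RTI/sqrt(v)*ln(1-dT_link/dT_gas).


dT_link/dT_gas = 0.42624
ln(1 - 0.42624) = -0.55554
t = -147.139 / sqrt(1.259) * -0.55554 = 72.850 s

72.850 s


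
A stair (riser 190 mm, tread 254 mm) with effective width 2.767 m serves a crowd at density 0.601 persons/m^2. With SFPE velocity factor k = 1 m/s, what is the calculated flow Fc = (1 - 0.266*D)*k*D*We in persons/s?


1 - 0.266*D = 1 - 0.266*0.601 = 0.84013
Fs = 0.84013 * 1 * 0.601 = 0.50492 persons/(s*m)
Fc = 0.50492 * 2.767 = 1.3971 persons/s

1.3971 persons/s


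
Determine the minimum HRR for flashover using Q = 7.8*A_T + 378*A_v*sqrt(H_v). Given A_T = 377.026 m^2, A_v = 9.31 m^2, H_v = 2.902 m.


7.8*A_T = 2940.8
sqrt(H_v) = 1.7035
378*A_v*sqrt(H_v) = 5995.0
Q = 2940.8 + 5995.0 = 8935.8 kW

8935.8 kW


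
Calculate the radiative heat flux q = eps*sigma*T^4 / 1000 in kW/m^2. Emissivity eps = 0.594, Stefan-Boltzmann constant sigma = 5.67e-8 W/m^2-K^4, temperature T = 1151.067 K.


T^4 = 1.7555e+12
q = 0.594 * 5.67e-8 * 1.7555e+12 / 1000 = 59.125 kW/m^2

59.125 kW/m^2


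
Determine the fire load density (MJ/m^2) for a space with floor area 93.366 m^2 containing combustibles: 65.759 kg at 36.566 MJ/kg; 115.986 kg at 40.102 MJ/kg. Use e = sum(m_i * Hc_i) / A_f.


Total energy = 65.759*36.566 + 115.986*40.102
= 2404.544 + 4651.271
= 7055.814 MJ
e = 7055.814 / 93.366 = 75.572 MJ/m^2

75.572 MJ/m^2


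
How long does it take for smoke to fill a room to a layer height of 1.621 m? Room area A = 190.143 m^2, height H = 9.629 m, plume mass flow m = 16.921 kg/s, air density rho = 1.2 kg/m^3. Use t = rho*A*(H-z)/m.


H - z = 8.008 m
t = 1.2 * 190.143 * 8.008 / 16.921 = 107.98 s

107.98 s


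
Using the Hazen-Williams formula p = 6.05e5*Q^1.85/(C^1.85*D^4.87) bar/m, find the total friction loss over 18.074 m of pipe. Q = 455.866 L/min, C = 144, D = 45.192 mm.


Q^1.85 = 82956
C^1.85 = 9839.4
D^4.87 = 1.1485e+08
p/m = 0.044410 bar/m
p_total = 0.044410 * 18.074 = 0.80267 bar

0.80267 bar


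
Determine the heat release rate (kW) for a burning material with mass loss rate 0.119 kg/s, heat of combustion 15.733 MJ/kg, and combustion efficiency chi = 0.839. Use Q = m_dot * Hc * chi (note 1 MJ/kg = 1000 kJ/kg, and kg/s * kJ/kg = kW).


Hc = 15.733 MJ/kg = 15.733 * 1000 kJ/kg = 15733 kJ/kg
Q = 0.119 kg/s * 15733 kJ/kg * 0.839 = 1570.8 kW

1570.8 kW


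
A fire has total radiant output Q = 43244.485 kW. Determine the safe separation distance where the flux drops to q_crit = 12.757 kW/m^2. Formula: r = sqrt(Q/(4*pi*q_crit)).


4*pi*q_crit = 160.31
Q/(4*pi*q_crit) = 269.76
r = sqrt(269.76) = 16.424 m

16.424 m


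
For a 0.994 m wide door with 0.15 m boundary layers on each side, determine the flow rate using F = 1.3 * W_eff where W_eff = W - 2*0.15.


W_eff = 0.994 - 0.30 = 0.694 m
F = 1.3 * 0.694 = 0.90220 persons/s

0.90220 persons/s


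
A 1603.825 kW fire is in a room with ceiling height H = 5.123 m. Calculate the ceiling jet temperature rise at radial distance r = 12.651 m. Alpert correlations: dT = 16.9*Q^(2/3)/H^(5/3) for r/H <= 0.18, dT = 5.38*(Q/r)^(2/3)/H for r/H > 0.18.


r/H = 12.651 / 5.123 = 2.4695
r/H > 0.18, so dT = 5.38*(Q/r)^(2/3)/H
Q/r = 126.77
(Q/r)^(2/3) = 25.236
dT = 5.38 * 25.236 / 5.123 = 26.502 K

26.502 K


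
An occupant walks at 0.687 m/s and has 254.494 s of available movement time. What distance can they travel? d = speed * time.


d = 0.687 * 254.494 = 174.84 m

174.84 m


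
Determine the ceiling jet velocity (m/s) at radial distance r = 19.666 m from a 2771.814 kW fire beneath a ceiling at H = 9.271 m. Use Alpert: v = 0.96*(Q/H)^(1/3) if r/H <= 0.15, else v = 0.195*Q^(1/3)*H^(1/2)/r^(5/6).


r/H = 19.666 / 9.271 = 2.1212
r/H > 0.15, so v = 0.195*Q^(1/3)*H^(1/2)/r^(5/6)
Q^(1/3) = 14.047
H^(1/2) = 3.0448
r^(5/6) = 11.970
v = 0.195 * 14.047 * 3.0448 / 11.970 = 0.69677 m/s

0.69677 m/s


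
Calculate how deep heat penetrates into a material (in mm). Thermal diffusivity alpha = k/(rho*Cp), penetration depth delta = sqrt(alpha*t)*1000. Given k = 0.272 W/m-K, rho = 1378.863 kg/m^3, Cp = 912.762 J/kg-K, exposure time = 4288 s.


alpha = 0.272 / (1378.863 * 912.762) = 2.1612e-07 m^2/s
alpha * t = 0.00092671
delta = sqrt(0.00092671) * 1000 = 30.442 mm

30.442 mm


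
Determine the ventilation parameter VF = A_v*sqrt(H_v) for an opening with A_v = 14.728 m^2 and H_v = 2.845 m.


sqrt(H_v) = 1.6867
VF = 14.728 * 1.6867 = 24.842 m^(5/2)

24.842 m^(5/2)


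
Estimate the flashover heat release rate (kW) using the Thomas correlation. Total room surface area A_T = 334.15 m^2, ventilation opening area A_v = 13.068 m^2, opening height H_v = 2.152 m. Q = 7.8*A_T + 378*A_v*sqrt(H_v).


7.8*A_T = 2606.37
sqrt(H_v) = 1.4670
378*A_v*sqrt(H_v) = 7246.4
Q = 2606.37 + 7246.4 = 9852.8 kW

9852.8 kW


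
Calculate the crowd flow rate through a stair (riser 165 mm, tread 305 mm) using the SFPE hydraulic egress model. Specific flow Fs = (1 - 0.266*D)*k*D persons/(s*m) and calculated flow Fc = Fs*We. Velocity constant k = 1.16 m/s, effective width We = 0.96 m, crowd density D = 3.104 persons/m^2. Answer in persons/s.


1 - 0.266*D = 1 - 0.266*3.104 = 0.17434
Fs = 0.17434 * 1.16 * 3.104 = 0.62772 persons/(s*m)
Fc = 0.62772 * 0.96 = 0.60261 persons/s

0.60261 persons/s


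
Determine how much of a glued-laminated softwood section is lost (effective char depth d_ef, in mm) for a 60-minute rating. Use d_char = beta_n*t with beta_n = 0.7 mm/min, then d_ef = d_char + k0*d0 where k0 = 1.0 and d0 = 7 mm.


d_char = 0.7 * 60 = 42 mm
d_ef = 42 + 1.0*7 = 49 mm

49 mm


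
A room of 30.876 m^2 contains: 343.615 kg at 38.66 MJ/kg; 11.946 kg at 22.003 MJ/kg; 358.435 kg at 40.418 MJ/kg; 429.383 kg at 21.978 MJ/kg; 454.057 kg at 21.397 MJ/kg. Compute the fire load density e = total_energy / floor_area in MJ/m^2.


Total energy = 343.615*38.66 + 11.946*22.003 + 358.435*40.418 + 429.383*21.978 + 454.057*21.397
= 13284.16 + 262.8478 + 14487.23 + 9436.980 + 9715.458
= 47186.67 MJ
e = 47186.67 / 30.876 = 1528.3 MJ/m^2

1528.3 MJ/m^2


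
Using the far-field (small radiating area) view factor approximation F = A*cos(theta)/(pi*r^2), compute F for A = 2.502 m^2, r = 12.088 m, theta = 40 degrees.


cos(40 deg) = 0.76604
pi*r^2 = 459.05
F = 2.502 * 0.76604 / 459.05 = 0.0041753

0.0041753


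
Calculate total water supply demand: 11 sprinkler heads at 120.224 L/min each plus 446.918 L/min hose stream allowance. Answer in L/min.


Sprinkler demand = 11 * 120.224 = 1322.464 L/min
Total = 1322.464 + 446.918 = 1769.382 L/min

1769.382 L/min


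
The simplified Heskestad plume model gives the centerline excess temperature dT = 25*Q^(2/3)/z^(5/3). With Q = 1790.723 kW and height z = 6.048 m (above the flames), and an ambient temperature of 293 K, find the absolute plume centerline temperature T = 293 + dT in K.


Q^(2/3) = 147.46
z^(5/3) = 20.076
dT = 25 * 147.46 / 20.076 = 183.63 K
T = 293 + 183.63 = 476.63 K

476.63 K


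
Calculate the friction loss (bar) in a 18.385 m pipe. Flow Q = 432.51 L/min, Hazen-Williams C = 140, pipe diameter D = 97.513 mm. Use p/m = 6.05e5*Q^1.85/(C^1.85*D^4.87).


Q^1.85 = 75265
C^1.85 = 9339.8
D^4.87 = 4.8611e+09
p/m = 0.0010029 bar/m
p_total = 0.0010029 * 18.385 = 0.018439 bar

0.018439 bar


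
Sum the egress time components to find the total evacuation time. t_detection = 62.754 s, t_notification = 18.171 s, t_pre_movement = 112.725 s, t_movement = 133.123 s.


Total = 62.754 + 18.171 + 112.725 + 133.123 = 326.773 s

326.773 s


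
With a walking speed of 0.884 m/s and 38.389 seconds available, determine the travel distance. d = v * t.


d = 0.884 * 38.389 = 33.936 m

33.936 m


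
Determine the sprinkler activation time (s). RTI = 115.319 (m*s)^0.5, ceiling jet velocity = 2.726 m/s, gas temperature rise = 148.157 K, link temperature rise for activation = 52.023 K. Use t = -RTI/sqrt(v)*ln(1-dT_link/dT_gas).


dT_link/dT_gas = 0.35113
ln(1 - 0.35113) = -0.43253
t = -115.319 / sqrt(2.726) * -0.43253 = 30.210 s

30.210 s


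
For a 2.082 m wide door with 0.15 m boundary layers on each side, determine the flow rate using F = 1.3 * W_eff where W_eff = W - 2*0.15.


W_eff = 2.082 - 0.30 = 1.782 m
F = 1.3 * 1.782 = 2.3166 persons/s

2.3166 persons/s


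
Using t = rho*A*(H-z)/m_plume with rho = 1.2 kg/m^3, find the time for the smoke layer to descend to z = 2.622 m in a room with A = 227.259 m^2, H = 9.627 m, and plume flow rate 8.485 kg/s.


H - z = 7.005 m
t = 1.2 * 227.259 * 7.005 / 8.485 = 225.14 s

225.14 s


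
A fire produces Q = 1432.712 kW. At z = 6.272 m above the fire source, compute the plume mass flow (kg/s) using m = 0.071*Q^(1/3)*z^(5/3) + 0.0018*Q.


Q^(1/3) = 11.273
z^(5/3) = 21.331
First term = 0.071 * 11.273 * 21.331 = 17.073
Second term = 0.0018 * 1432.712 = 2.5789
m = 19.652 kg/s

19.652 kg/s


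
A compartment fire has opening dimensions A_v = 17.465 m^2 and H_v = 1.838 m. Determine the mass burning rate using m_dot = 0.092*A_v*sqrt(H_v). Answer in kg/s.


sqrt(H_v) = 1.3557
m_dot = 0.092 * 17.465 * 1.3557 = 2.1784 kg/s

2.1784 kg/s


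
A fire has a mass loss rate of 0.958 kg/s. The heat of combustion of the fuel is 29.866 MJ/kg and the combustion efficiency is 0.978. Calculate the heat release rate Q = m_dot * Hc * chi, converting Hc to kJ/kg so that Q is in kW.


Hc = 29.866 MJ/kg = 29.866 * 1000 kJ/kg = 29866 kJ/kg
Q = 0.958 kg/s * 29866 kJ/kg * 0.978 = 27982 kW

27982 kW


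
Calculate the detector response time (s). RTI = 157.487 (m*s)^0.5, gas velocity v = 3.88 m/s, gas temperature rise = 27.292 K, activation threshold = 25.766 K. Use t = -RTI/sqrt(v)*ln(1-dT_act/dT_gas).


dT_act/dT_gas = 0.94409
ln(1 - 0.94409) = -2.8839
t = -157.487 / sqrt(3.88) * -2.8839 = 230.58 s

230.58 s


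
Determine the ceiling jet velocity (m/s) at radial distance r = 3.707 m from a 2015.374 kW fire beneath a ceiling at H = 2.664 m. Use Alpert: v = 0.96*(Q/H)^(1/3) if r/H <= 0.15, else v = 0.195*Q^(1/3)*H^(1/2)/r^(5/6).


r/H = 3.707 / 2.664 = 1.3915
r/H > 0.15, so v = 0.195*Q^(1/3)*H^(1/2)/r^(5/6)
Q^(1/3) = 12.631
H^(1/2) = 1.6322
r^(5/6) = 2.9798
v = 0.195 * 12.631 * 1.6322 / 2.9798 = 1.3492 m/s

1.3492 m/s


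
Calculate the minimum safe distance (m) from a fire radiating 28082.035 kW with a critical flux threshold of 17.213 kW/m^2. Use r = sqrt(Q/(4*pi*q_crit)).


4*pi*q_crit = 216.30
Q/(4*pi*q_crit) = 129.83
r = sqrt(129.83) = 11.394 m

11.394 m


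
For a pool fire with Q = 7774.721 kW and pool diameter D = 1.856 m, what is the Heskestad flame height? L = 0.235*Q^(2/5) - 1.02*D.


Q^(2/5) = 35.998
0.235 * Q^(2/5) = 8.4594
1.02 * D = 1.8931
L = 6.5663 m

6.5663 m


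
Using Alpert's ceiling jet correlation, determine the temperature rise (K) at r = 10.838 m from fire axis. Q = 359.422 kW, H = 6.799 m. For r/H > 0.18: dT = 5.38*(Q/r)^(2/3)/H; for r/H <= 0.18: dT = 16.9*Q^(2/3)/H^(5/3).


r/H = 10.838 / 6.799 = 1.5941
r/H > 0.18, so dT = 5.38*(Q/r)^(2/3)/H
Q/r = 33.163
(Q/r)^(2/3) = 10.322
dT = 5.38 * 10.322 / 6.799 = 8.1678 K

8.1678 K


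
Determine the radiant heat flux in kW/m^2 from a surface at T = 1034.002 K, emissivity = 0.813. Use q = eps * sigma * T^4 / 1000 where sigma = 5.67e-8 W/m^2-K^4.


T^4 = 1.1431e+12
q = 0.813 * 5.67e-8 * 1.1431e+12 / 1000 = 52.694 kW/m^2

52.694 kW/m^2


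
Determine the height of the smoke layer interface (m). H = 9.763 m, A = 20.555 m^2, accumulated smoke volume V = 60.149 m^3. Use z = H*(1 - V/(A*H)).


V/(A*H) = 0.29973
1 - 0.29973 = 0.70027
z = 9.763 * 0.70027 = 6.8368 m

6.8368 m


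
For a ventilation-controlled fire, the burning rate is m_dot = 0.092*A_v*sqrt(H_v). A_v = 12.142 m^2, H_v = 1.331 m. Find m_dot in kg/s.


sqrt(H_v) = 1.1537
m_dot = 0.092 * 12.142 * 1.1537 = 1.2887 kg/s

1.2887 kg/s


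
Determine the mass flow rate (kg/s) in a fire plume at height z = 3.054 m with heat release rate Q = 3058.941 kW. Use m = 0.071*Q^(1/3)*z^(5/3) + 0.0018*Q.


Q^(1/3) = 14.516
z^(5/3) = 6.4286
First term = 0.071 * 14.516 * 6.4286 = 6.6257
Second term = 0.0018 * 3058.941 = 5.5061
m = 12.132 kg/s

12.132 kg/s


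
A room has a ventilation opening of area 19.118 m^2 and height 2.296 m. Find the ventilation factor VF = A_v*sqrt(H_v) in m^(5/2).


sqrt(H_v) = 1.5153
VF = 19.118 * 1.5153 = 28.969 m^(5/2)

28.969 m^(5/2)


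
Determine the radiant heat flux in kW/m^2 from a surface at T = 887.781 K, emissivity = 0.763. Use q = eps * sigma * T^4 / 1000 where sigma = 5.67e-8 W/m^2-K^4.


T^4 = 6.2119e+11
q = 0.763 * 5.67e-8 * 6.2119e+11 / 1000 = 26.874 kW/m^2

26.874 kW/m^2


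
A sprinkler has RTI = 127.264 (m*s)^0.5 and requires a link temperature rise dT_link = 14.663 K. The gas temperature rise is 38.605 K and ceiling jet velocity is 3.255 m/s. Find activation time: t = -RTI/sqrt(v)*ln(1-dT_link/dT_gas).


dT_link/dT_gas = 0.37982
ln(1 - 0.37982) = -0.47775
t = -127.264 / sqrt(3.255) * -0.47775 = 33.700 s

33.700 s


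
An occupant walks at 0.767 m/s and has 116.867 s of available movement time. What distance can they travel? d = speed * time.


d = 0.767 * 116.867 = 89.637 m

89.637 m


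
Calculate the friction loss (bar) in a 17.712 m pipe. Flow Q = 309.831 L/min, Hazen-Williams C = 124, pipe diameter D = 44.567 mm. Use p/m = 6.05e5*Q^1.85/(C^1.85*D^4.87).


Q^1.85 = 40605
C^1.85 = 7461.6
D^4.87 = 1.0732e+08
p/m = 0.030677 bar/m
p_total = 0.030677 * 17.712 = 0.54335 bar

0.54335 bar


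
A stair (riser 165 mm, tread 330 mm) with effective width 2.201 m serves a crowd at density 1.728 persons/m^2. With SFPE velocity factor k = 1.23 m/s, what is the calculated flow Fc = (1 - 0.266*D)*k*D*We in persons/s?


1 - 0.266*D = 1 - 0.266*1.728 = 0.54035
Fs = 0.54035 * 1.23 * 1.728 = 1.1485 persons/(s*m)
Fc = 1.1485 * 2.201 = 2.5278 persons/s

2.5278 persons/s


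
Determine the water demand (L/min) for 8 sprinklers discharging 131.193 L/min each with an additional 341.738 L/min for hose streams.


Sprinkler demand = 8 * 131.193 = 1049.544 L/min
Total = 1049.544 + 341.738 = 1391.282 L/min

1391.282 L/min


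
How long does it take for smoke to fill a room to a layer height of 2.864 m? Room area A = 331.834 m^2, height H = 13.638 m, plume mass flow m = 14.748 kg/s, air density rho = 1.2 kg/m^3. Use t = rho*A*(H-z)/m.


H - z = 10.774 m
t = 1.2 * 331.834 * 10.774 / 14.748 = 290.90 s

290.90 s


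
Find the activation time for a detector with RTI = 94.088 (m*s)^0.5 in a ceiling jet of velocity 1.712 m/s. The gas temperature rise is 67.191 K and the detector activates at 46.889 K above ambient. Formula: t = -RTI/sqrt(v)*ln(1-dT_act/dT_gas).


dT_act/dT_gas = 0.69785
ln(1 - 0.69785) = -1.1968
t = -94.088 / sqrt(1.712) * -1.1968 = 86.062 s

86.062 s


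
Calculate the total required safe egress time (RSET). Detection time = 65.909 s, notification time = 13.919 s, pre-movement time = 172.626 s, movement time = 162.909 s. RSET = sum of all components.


Total = 65.909 + 13.919 + 172.626 + 162.909 = 415.363 s

415.363 s


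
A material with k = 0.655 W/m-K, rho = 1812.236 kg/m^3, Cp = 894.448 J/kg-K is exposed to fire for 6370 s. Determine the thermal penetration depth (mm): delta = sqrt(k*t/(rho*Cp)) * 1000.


alpha = 0.655 / (1812.236 * 894.448) = 4.0408e-07 m^2/s
alpha * t = 0.0025740
delta = sqrt(0.0025740) * 1000 = 50.735 mm

50.735 mm


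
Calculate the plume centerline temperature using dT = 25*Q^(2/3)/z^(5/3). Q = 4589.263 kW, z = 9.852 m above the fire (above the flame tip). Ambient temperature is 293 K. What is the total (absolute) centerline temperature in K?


Q^(2/3) = 276.16
z^(5/3) = 45.277
dT = 25 * 276.16 / 45.277 = 152.49 K
T = 293 + 152.49 = 445.49 K

445.49 K


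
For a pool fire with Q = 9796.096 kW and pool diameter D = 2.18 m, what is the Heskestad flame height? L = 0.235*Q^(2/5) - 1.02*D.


Q^(2/5) = 39.484
0.235 * Q^(2/5) = 9.2787
1.02 * D = 2.2236
L = 7.0551 m

7.0551 m


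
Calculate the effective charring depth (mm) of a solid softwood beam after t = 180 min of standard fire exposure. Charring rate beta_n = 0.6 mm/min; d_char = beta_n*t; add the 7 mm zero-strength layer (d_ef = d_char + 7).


d_char = 0.6 * 180 = 108 mm
d_ef = 108 + 1.0*7 = 115 mm

115 mm


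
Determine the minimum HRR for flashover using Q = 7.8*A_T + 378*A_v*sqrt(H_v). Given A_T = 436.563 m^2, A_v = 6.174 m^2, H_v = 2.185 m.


7.8*A_T = 3405.2
sqrt(H_v) = 1.4782
378*A_v*sqrt(H_v) = 3449.7
Q = 3405.2 + 3449.7 = 6854.9 kW

6854.9 kW


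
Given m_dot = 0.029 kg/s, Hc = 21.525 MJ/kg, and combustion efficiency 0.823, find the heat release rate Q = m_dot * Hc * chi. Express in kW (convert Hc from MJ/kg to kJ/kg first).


Hc = 21.525 MJ/kg = 21.525 * 1000 kJ/kg = 21525 kJ/kg
Q = 0.029 kg/s * 21525 kJ/kg * 0.823 = 513.74 kW

513.74 kW


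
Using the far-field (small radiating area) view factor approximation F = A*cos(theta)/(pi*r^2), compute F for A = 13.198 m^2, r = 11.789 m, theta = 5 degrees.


cos(5 deg) = 0.99619
pi*r^2 = 436.62
F = 13.198 * 0.99619 / 436.62 = 0.030113

0.030113


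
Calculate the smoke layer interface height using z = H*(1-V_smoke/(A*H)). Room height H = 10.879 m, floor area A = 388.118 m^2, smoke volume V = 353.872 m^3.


V/(A*H) = 0.083810
1 - 0.083810 = 0.91619
z = 10.879 * 0.91619 = 9.9672 m

9.9672 m


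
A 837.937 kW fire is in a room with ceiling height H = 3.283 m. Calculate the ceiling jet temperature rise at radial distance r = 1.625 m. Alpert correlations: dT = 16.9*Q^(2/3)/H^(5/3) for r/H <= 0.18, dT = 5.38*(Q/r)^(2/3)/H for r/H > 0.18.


r/H = 1.625 / 3.283 = 0.49497
r/H > 0.18, so dT = 5.38*(Q/r)^(2/3)/H
Q/r = 515.65
(Q/r)^(2/3) = 64.304
dT = 5.38 * 64.304 / 3.283 = 105.38 K

105.38 K


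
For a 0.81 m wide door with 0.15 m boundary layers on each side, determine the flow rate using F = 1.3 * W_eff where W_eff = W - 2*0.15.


W_eff = 0.81 - 0.30 = 0.51 m
F = 1.3 * 0.51 = 0.663 persons/s

0.663 persons/s


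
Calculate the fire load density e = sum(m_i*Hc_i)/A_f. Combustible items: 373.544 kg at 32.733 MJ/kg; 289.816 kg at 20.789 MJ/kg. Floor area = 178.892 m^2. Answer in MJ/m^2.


Total energy = 373.544*32.733 + 289.816*20.789
= 12227.22 + 6024.985
= 18252.20 MJ
e = 18252.20 / 178.892 = 102.03 MJ/m^2

102.03 MJ/m^2


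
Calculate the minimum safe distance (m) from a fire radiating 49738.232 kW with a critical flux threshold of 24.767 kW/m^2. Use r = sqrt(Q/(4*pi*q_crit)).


4*pi*q_crit = 311.23
Q/(4*pi*q_crit) = 159.81
r = sqrt(159.81) = 12.642 m

12.642 m


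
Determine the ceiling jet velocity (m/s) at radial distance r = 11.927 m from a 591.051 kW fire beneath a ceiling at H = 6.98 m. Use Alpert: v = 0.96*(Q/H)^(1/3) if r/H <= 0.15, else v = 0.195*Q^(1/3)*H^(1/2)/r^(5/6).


r/H = 11.927 / 6.98 = 1.7087
r/H > 0.15, so v = 0.195*Q^(1/3)*H^(1/2)/r^(5/6)
Q^(1/3) = 8.3922
H^(1/2) = 2.6420
r^(5/6) = 7.8906
v = 0.195 * 8.3922 * 2.6420 / 7.8906 = 0.54793 m/s

0.54793 m/s


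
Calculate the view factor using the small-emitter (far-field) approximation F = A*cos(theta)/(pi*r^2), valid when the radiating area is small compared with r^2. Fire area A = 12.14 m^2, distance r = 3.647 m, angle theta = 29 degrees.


cos(29 deg) = 0.87462
pi*r^2 = 41.785
F = 12.14 * 0.87462 / 41.785 = 0.25411

0.25411


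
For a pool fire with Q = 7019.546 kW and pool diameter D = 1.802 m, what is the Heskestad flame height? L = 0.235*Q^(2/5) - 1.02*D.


Q^(2/5) = 34.556
0.235 * Q^(2/5) = 8.1207
1.02 * D = 1.8380
L = 6.2826 m

6.2826 m


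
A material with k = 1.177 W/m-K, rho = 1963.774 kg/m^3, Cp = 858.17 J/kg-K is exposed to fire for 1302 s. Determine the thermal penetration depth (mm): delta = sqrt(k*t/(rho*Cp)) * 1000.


alpha = 1.177 / (1963.774 * 858.17) = 6.9841e-07 m^2/s
alpha * t = 0.00090933
delta = sqrt(0.00090933) * 1000 = 30.155 mm

30.155 mm


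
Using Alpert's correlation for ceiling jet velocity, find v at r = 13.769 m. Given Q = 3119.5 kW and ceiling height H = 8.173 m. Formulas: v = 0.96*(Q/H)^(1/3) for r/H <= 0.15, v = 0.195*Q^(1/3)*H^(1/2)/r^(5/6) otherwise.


r/H = 13.769 / 8.173 = 1.6847
r/H > 0.15, so v = 0.195*Q^(1/3)*H^(1/2)/r^(5/6)
Q^(1/3) = 14.612
H^(1/2) = 2.8588
r^(5/6) = 8.8938
v = 0.195 * 14.612 * 2.8588 / 8.8938 = 0.91587 m/s

0.91587 m/s


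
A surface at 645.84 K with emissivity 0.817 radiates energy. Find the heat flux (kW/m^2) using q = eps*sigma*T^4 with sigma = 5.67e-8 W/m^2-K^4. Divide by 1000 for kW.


T^4 = 1.7398e+11
q = 0.817 * 5.67e-8 * 1.7398e+11 / 1000 = 8.0594 kW/m^2

8.0594 kW/m^2


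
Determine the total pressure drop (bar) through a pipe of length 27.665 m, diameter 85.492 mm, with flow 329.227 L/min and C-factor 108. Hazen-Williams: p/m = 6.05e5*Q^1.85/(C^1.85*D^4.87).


Q^1.85 = 45432
C^1.85 = 5778.8
D^4.87 = 2.5614e+09
p/m = 0.0018570 bar/m
p_total = 0.0018570 * 27.665 = 0.051374 bar

0.051374 bar


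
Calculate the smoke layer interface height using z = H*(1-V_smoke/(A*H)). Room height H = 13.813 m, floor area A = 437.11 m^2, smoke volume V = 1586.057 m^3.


V/(A*H) = 0.26269
1 - 0.26269 = 0.73731
z = 13.813 * 0.73731 = 10.184 m

10.184 m


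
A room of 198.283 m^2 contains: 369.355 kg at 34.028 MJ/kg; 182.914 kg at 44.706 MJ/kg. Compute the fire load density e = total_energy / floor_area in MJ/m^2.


Total energy = 369.355*34.028 + 182.914*44.706
= 12568.41 + 8177.353
= 20745.77 MJ
e = 20745.77 / 198.283 = 104.63 MJ/m^2

104.63 MJ/m^2


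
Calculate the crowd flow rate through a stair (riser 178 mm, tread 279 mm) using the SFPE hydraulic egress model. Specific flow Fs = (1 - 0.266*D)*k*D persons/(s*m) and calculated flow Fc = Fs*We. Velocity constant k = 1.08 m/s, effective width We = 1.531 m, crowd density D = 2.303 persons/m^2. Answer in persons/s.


1 - 0.266*D = 1 - 0.266*2.303 = 0.38740
Fs = 0.38740 * 1.08 * 2.303 = 0.96356 persons/(s*m)
Fc = 0.96356 * 1.531 = 1.4752 persons/s

1.4752 persons/s


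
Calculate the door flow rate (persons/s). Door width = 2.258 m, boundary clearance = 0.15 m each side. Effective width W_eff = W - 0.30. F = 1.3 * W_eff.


W_eff = 2.258 - 0.30 = 1.958 m
F = 1.3 * 1.958 = 2.5454 persons/s

2.5454 persons/s


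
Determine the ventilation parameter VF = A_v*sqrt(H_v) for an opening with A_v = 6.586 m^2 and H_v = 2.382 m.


sqrt(H_v) = 1.5434
VF = 6.586 * 1.5434 = 10.165 m^(5/2)

10.165 m^(5/2)


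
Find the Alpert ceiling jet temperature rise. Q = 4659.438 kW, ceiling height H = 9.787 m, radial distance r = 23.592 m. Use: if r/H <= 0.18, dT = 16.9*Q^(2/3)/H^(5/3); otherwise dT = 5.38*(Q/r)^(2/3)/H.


r/H = 23.592 / 9.787 = 2.4105
r/H > 0.18, so dT = 5.38*(Q/r)^(2/3)/H
Q/r = 197.50
(Q/r)^(2/3) = 33.914
dT = 5.38 * 33.914 / 9.787 = 18.643 K

18.643 K


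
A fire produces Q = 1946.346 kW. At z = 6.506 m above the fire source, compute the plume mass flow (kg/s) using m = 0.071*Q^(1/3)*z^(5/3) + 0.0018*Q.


Q^(1/3) = 12.486
z^(5/3) = 22.674
First term = 0.071 * 12.486 * 22.674 = 20.100
Second term = 0.0018 * 1946.346 = 3.5034
m = 23.603 kg/s

23.603 kg/s


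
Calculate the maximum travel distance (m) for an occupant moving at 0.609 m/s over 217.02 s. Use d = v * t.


d = 0.609 * 217.02 = 132.17 m

132.17 m


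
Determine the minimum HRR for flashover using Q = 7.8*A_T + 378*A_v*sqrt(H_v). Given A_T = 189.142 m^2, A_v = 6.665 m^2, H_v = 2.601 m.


7.8*A_T = 1475.3
sqrt(H_v) = 1.6128
378*A_v*sqrt(H_v) = 4063.1
Q = 1475.3 + 4063.1 = 5538.5 kW

5538.5 kW


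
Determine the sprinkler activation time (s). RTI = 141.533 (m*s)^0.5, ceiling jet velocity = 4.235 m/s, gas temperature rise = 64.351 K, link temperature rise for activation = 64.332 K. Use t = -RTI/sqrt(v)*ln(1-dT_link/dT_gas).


dT_link/dT_gas = 0.99970
ln(1 - 0.99970) = -8.1277
t = -141.533 / sqrt(4.235) * -8.1277 = 558.98 s

558.98 s


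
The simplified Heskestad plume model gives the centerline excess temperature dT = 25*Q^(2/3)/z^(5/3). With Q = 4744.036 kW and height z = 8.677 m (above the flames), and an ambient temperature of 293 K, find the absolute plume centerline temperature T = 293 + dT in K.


Q^(2/3) = 282.34
z^(5/3) = 36.639
dT = 25 * 282.34 / 36.639 = 192.64 K
T = 293 + 192.64 = 485.64 K

485.64 K


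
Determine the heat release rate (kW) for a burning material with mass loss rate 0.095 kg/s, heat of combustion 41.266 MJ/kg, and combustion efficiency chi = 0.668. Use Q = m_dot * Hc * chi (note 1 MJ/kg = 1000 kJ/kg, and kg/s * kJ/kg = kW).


Hc = 41.266 MJ/kg = 41.266 * 1000 kJ/kg = 41266 kJ/kg
Q = 0.095 kg/s * 41266 kJ/kg * 0.668 = 2618.7 kW

2618.7 kW


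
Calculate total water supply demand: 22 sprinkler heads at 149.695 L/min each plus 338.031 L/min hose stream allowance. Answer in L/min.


Sprinkler demand = 22 * 149.695 = 3293.29 L/min
Total = 3293.29 + 338.031 = 3631.321 L/min

3631.321 L/min


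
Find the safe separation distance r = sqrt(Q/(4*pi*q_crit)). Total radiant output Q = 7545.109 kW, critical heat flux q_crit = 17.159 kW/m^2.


4*pi*q_crit = 215.63
Q/(4*pi*q_crit) = 34.992
r = sqrt(34.992) = 5.9154 m

5.9154 m


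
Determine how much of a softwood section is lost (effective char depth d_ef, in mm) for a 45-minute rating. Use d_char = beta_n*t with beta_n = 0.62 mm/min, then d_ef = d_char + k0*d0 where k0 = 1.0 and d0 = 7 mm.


d_char = 0.62 * 45 = 27.9 mm
d_ef = 27.9 + 1.0*7 = 34.9 mm

34.9 mm


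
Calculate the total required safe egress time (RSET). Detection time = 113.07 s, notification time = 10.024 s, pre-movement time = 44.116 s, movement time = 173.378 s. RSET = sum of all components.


Total = 113.07 + 10.024 + 44.116 + 173.378 = 340.588 s

340.588 s


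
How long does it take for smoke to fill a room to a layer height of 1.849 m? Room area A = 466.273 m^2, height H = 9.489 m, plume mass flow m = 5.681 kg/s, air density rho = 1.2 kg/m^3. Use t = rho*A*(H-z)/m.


H - z = 7.64 m
t = 1.2 * 466.273 * 7.64 / 5.681 = 752.47 s

752.47 s


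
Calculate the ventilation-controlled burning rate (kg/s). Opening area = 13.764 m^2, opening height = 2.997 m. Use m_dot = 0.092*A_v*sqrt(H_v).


sqrt(H_v) = 1.7312
m_dot = 0.092 * 13.764 * 1.7312 = 2.1922 kg/s

2.1922 kg/s


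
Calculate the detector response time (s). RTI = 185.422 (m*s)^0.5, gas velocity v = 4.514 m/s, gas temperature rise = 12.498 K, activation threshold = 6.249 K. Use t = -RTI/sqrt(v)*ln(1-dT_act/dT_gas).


dT_act/dT_gas = 0.5
ln(1 - 0.5) = -0.69315
t = -185.422 / sqrt(4.514) * -0.69315 = 60.493 s

60.493 s


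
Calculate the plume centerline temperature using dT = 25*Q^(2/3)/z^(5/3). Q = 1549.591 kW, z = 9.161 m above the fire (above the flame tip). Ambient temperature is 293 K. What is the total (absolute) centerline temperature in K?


Q^(2/3) = 133.91
z^(5/3) = 40.109
dT = 25 * 133.91 / 40.109 = 83.467 K
T = 293 + 83.467 = 376.47 K

376.47 K


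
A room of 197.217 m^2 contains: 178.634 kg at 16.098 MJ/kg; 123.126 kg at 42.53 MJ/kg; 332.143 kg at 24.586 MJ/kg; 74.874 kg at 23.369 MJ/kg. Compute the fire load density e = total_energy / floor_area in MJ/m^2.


Total energy = 178.634*16.098 + 123.126*42.53 + 332.143*24.586 + 74.874*23.369
= 2875.650 + 5236.549 + 8166.068 + 1749.731
= 18028.00 MJ
e = 18028.00 / 197.217 = 91.412 MJ/m^2

91.412 MJ/m^2


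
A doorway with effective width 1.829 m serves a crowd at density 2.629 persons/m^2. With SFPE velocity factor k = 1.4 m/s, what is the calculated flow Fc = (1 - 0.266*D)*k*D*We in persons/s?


1 - 0.266*D = 1 - 0.266*2.629 = 0.30069
Fs = 0.30069 * 1.4 * 2.629 = 1.1067 persons/(s*m)
Fc = 1.1067 * 1.829 = 2.0242 persons/s

2.0242 persons/s


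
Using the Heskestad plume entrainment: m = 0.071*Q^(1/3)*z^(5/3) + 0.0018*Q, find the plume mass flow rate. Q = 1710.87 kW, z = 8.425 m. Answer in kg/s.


Q^(1/3) = 11.960
z^(5/3) = 34.883
First term = 0.071 * 11.960 * 34.883 = 29.622
Second term = 0.0018 * 1710.87 = 3.0796
m = 32.702 kg/s

32.702 kg/s


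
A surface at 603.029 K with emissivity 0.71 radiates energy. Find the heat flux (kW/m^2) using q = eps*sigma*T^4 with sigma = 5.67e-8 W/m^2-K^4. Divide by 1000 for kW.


T^4 = 1.3224e+11
q = 0.71 * 5.67e-8 * 1.3224e+11 / 1000 = 5.3235 kW/m^2

5.3235 kW/m^2


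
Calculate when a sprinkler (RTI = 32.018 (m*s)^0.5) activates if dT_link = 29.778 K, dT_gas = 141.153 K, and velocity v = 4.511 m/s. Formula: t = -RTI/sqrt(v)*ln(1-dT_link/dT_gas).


dT_link/dT_gas = 0.21096
ln(1 - 0.21096) = -0.23694
t = -32.018 / sqrt(4.511) * -0.23694 = 3.5719 s

3.5719 s


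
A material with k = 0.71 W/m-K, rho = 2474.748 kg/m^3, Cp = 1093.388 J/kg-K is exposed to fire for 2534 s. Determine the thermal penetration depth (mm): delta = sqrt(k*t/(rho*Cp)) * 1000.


alpha = 0.71 / (2474.748 * 1093.388) = 2.6239e-07 m^2/s
alpha * t = 0.00066491
delta = sqrt(0.00066491) * 1000 = 25.786 mm

25.786 mm


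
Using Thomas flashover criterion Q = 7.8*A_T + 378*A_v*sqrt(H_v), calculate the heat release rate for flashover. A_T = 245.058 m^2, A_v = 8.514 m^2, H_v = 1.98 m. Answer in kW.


7.8*A_T = 1911.5
sqrt(H_v) = 1.4071
378*A_v*sqrt(H_v) = 4528.5
Q = 1911.5 + 4528.5 = 6440.0 kW

6440.0 kW


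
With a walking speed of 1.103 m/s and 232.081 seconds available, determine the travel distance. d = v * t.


d = 1.103 * 232.081 = 255.99 m

255.99 m


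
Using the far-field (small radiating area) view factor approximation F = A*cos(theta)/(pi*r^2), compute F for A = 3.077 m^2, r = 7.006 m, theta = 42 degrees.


cos(42 deg) = 0.74314
pi*r^2 = 154.20
F = 3.077 * 0.74314 / 154.20 = 0.014829

0.014829


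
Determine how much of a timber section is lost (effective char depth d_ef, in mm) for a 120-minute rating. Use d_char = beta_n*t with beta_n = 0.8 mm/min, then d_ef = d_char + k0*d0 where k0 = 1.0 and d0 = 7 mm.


d_char = 0.8 * 120 = 96 mm
d_ef = 96 + 1.0*7 = 103 mm

103 mm


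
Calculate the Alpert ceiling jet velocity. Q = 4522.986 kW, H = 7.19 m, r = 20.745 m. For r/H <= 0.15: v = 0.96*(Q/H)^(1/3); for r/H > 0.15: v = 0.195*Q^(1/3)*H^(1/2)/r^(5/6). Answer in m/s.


r/H = 20.745 / 7.19 = 2.8853
r/H > 0.15, so v = 0.195*Q^(1/3)*H^(1/2)/r^(5/6)
Q^(1/3) = 16.538
H^(1/2) = 2.6814
r^(5/6) = 12.515
v = 0.195 * 16.538 * 2.6814 / 12.515 = 0.69095 m/s

0.69095 m/s


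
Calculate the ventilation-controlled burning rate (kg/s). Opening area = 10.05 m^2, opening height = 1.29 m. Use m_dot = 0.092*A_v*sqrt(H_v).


sqrt(H_v) = 1.1358
m_dot = 0.092 * 10.05 * 1.1358 = 1.0501 kg/s

1.0501 kg/s


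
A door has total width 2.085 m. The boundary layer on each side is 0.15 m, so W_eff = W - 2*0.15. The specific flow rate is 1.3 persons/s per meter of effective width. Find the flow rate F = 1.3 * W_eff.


W_eff = 2.085 - 0.30 = 1.785 m
F = 1.3 * 1.785 = 2.3205 persons/s

2.3205 persons/s


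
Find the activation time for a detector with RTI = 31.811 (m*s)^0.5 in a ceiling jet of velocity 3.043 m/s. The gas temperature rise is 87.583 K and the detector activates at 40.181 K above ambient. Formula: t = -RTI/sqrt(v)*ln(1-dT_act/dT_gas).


dT_act/dT_gas = 0.45878
ln(1 - 0.45878) = -0.61392
t = -31.811 / sqrt(3.043) * -0.61392 = 11.195 s

11.195 s


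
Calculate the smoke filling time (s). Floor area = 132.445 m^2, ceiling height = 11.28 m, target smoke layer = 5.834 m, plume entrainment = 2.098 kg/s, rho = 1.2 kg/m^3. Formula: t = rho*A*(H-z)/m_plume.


H - z = 5.446 m
t = 1.2 * 132.445 * 5.446 / 2.098 = 412.56 s

412.56 s


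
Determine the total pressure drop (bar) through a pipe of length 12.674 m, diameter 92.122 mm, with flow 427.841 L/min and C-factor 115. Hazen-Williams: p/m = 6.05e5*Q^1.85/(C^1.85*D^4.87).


Q^1.85 = 73769
C^1.85 = 6490.7
D^4.87 = 3.6851e+09
p/m = 0.0018659 bar/m
p_total = 0.0018659 * 12.674 = 0.023648 bar

0.023648 bar


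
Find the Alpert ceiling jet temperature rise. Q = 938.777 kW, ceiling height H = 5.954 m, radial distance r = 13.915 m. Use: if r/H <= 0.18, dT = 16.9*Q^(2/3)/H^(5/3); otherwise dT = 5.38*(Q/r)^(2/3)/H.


r/H = 13.915 / 5.954 = 2.3371
r/H > 0.18, so dT = 5.38*(Q/r)^(2/3)/H
Q/r = 67.465
(Q/r)^(2/3) = 16.572
dT = 5.38 * 16.572 / 5.954 = 14.975 K

14.975 K


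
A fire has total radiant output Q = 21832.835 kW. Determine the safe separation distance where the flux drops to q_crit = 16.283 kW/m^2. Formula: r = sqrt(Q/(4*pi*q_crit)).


4*pi*q_crit = 204.62
Q/(4*pi*q_crit) = 106.70
r = sqrt(106.70) = 10.330 m

10.330 m


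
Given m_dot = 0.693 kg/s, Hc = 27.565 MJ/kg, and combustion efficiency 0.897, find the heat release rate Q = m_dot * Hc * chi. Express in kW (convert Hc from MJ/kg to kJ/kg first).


Hc = 27.565 MJ/kg = 27.565 * 1000 kJ/kg = 27565 kJ/kg
Q = 0.693 kg/s * 27565 kJ/kg * 0.897 = 17135 kW

17135 kW


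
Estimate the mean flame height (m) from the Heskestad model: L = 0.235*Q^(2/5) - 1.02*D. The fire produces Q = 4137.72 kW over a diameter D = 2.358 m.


Q^(2/5) = 27.971
0.235 * Q^(2/5) = 6.5731
1.02 * D = 2.4052
L = 4.1680 m

4.1680 m


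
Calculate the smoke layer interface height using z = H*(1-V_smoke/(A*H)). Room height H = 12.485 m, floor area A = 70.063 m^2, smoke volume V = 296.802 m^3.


V/(A*H) = 0.33930
1 - 0.33930 = 0.66070
z = 12.485 * 0.66070 = 8.2488 m

8.2488 m


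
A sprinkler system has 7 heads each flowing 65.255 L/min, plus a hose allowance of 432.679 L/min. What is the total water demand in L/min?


Sprinkler demand = 7 * 65.255 = 456.785 L/min
Total = 456.785 + 432.679 = 889.464 L/min

889.464 L/min


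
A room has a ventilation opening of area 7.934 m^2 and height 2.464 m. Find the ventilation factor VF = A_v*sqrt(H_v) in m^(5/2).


sqrt(H_v) = 1.5697
VF = 7.934 * 1.5697 = 12.454 m^(5/2)

12.454 m^(5/2)


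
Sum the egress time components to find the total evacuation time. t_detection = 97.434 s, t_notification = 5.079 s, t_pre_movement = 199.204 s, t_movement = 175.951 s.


Total = 97.434 + 5.079 + 199.204 + 175.951 = 477.668 s

477.668 s


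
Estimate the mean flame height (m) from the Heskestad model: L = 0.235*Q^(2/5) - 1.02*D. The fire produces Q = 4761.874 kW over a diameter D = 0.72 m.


Q^(2/5) = 29.588
0.235 * Q^(2/5) = 6.9531
1.02 * D = 0.73440
L = 6.2187 m

6.2187 m
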